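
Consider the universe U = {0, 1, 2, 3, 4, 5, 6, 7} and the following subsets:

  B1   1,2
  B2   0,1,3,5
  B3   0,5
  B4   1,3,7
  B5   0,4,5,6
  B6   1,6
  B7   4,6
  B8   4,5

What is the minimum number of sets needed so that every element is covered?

B1, B4, B5 together cover {0, 1, 2, 3, 4, 5, 6, 7} — every element.
No 2 of the 8 sets cover everything (all 28 pairs fall short), so 3 is minimum.

3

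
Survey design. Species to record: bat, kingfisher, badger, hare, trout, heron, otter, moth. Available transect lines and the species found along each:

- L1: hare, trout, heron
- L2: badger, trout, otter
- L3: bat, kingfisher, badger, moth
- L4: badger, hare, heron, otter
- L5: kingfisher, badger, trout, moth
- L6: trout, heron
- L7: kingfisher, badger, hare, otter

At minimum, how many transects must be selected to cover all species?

L1, L2, L3 together cover {bat, kingfisher, badger, hare, trout, heron, otter, moth} — every species.
No 2 of the 7 transects cover everything (all 21 pairs fall short), so 3 is minimum.

3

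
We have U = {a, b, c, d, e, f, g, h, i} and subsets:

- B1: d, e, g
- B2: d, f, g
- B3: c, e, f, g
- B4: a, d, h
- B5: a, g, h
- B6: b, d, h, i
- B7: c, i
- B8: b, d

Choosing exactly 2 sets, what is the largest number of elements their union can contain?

8

Choosing B3, B6 covers {b, c, d, e, f, g, h, i} — 8 elements.
No choice of 2 sets does better; here a is left uncovered.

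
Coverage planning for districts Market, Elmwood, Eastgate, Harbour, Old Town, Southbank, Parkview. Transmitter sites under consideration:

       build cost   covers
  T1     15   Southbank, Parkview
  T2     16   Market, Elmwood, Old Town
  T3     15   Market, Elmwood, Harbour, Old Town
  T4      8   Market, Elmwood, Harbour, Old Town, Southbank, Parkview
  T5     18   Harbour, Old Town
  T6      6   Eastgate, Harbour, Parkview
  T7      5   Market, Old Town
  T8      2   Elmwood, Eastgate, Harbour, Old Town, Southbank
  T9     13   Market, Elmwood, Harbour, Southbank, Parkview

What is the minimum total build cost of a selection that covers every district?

10

T4, T8 cover every district at build cost 8 + 2 = 10.
Any cover uses at least 2 transmitter sites; among all covering selections none totals below 10.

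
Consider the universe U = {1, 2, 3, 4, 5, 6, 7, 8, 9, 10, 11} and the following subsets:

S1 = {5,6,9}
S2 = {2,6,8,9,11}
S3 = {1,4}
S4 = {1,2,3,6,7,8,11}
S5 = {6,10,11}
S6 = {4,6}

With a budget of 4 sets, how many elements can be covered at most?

Choosing S1, S3, S4, S5 covers {1, 2, 3, 4, 5, 6, 7, 8, 9, 10, 11} — 11 elements.
That is all 11 elements.

11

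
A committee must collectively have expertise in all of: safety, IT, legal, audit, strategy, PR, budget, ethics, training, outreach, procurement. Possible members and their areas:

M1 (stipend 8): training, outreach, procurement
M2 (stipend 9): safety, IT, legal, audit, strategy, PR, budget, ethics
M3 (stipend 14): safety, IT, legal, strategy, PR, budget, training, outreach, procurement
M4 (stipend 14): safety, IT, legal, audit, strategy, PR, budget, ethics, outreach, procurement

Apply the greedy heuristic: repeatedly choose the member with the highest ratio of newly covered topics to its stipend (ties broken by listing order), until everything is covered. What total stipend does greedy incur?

Pick 1: M2 adds 8 new (safety, IT, legal, audit, strategy, PR, budget, ethics) at stipend 9 (ratio 8/9).
Pick 2: M1 adds 3 new (training, outreach, procurement) at stipend 8 (ratio 3/8).
Greedy total stipend: 9 + 8 = 17.

17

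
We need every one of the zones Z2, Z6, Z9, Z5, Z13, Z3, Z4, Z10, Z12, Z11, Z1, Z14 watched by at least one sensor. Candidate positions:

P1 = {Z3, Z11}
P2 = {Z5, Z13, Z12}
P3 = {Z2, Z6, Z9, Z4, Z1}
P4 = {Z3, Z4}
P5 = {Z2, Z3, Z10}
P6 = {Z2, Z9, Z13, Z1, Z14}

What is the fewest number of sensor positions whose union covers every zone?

P1, P2, P3, P5, P6 together cover {Z2, Z6, Z9, Z5, Z13, Z3, Z4, Z10, Z12, Z11, Z1, Z14} — every zone.
No 4 of the 6 sensor positions cover everything (all 15 size-4 selections fall short), so 5 is minimum.

5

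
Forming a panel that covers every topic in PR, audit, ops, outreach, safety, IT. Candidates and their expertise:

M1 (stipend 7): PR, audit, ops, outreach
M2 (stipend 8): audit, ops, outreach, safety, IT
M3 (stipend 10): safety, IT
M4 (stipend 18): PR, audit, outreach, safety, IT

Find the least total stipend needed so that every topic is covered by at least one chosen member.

15

M1, M2 cover every topic at stipend 7 + 8 = 15.
Any cover uses at least 2 members; among all covering selections none totals below 15.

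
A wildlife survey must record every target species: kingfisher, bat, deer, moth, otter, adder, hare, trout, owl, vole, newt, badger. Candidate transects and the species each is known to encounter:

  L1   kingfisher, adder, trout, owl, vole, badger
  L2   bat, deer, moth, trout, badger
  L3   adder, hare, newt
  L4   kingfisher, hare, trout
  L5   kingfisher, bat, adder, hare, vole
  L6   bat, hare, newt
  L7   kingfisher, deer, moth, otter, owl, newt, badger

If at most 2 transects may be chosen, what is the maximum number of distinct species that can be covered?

Choosing L5, L7 covers {kingfisher, bat, deer, moth, otter, adder, hare, owl, vole, newt, badger} — 11 species.
No choice of 2 transects does better; here trout is left uncovered.

11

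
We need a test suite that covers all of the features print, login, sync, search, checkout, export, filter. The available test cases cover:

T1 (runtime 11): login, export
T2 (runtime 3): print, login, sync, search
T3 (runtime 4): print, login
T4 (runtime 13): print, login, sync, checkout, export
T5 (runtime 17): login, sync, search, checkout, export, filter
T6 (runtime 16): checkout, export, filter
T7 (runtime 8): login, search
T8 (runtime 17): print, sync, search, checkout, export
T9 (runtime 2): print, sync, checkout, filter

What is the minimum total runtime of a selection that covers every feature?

T1, T2, T9 cover every feature at runtime 11 + 3 + 2 = 16.
Any cover uses at least 2 test cases; among all covering selections none totals below 16.

16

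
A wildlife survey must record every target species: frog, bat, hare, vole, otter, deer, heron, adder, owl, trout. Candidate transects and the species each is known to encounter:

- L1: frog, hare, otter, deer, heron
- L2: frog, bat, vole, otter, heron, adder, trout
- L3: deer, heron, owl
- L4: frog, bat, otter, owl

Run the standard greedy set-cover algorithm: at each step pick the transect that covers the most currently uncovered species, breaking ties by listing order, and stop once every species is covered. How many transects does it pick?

Pick 1: L2 covers 7 new species (frog, bat, vole, otter, heron, adder, trout).
Pick 2: L1 covers 2 new species (hare, deer).
Pick 3: L3 covers 1 new species (owl).
Greedy uses 3 transects.

3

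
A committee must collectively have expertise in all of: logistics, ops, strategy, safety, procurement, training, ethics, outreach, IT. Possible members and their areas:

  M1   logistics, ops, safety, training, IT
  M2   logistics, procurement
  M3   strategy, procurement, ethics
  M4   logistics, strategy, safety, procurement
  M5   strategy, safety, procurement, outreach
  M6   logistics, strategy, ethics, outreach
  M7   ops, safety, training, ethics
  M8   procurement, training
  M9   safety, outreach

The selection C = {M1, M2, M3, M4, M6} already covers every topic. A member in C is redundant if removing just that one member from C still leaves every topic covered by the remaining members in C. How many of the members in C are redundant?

3

Drop M1: ops, training, IT uncovered — not redundant.
Drop M2: the rest still cover every topic — redundant.
Drop M3: the rest still cover every topic — redundant.
Drop M4: the rest still cover every topic — redundant.
Drop M6: outreach uncovered — not redundant.
3 redundant: M2, M3, M4.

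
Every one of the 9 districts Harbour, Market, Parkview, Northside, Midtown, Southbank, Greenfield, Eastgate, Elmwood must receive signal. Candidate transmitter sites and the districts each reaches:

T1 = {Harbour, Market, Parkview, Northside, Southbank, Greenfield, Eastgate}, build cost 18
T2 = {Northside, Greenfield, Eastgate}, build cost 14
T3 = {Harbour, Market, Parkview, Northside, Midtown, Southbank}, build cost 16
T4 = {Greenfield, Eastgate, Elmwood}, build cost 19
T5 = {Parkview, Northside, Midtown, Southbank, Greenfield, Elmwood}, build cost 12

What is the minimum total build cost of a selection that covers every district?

T1, T5 cover every district at build cost 18 + 12 = 30.
Any cover uses at least 2 transmitter sites; among all covering selections none totals below 30.

30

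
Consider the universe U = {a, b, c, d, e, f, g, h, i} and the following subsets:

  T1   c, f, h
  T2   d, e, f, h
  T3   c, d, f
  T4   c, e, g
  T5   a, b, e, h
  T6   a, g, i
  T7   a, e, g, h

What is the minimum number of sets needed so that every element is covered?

T3, T5, T6 together cover {a, b, c, d, e, f, g, h, i} — every element.
No 2 of the 7 sets cover everything (all 21 pairs fall short), so 3 is minimum.
Greedy (largest uncovered first) would take T2, T6, T1, T5 — 4 sets — but 3 suffice.

3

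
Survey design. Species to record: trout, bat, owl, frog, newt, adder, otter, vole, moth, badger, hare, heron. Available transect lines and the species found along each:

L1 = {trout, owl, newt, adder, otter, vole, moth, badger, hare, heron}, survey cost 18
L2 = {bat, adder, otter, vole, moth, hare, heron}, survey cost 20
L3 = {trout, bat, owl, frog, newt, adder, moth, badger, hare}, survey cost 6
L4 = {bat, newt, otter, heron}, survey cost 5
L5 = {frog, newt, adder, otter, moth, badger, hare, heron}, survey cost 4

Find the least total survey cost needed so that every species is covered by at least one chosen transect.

24

L1, L3 cover every species at survey cost 18 + 6 = 24.
Any cover uses at least 2 transects; among all covering selections none totals below 24.
Greedy by coverage-per-survey cost would pick L5, L3, L1 for 28 — worse than the optimum 24.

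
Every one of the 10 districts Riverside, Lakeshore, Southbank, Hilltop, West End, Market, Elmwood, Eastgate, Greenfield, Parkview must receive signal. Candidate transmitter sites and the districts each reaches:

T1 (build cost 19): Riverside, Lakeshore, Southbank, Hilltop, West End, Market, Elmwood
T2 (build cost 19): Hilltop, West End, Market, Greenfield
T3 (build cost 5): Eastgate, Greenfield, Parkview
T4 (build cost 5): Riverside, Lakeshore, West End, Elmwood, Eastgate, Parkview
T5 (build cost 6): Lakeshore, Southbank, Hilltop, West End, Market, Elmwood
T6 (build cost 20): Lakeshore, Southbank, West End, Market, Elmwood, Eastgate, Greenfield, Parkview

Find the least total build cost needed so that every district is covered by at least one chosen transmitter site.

T3, T4, T5 cover every district at build cost 5 + 5 + 6 = 16.
Any cover uses at least 2 transmitter sites; among all covering selections none totals below 16.

16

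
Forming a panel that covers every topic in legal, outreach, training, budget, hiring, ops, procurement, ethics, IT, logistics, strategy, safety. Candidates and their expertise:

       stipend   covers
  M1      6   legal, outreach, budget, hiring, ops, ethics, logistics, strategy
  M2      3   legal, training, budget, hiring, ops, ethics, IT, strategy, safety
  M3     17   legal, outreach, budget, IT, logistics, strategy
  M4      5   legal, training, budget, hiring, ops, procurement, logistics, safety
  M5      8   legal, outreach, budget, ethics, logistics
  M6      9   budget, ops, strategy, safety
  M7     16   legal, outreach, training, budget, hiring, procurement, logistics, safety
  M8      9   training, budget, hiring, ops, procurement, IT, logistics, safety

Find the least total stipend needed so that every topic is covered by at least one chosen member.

M1, M2, M4 cover every topic at stipend 6 + 3 + 5 = 14.
Any cover uses at least 2 members; among all covering selections none totals below 14.

14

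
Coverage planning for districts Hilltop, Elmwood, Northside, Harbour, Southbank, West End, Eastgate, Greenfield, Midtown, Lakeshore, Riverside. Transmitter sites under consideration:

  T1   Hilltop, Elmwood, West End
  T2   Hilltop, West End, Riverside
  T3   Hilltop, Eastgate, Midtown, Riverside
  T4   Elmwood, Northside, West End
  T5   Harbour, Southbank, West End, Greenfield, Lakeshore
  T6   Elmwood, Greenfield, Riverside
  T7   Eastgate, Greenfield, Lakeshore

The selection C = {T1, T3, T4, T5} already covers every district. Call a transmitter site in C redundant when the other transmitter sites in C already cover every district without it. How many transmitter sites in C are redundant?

Drop T1: the rest still cover every district — redundant.
Drop T3: Eastgate, Midtown, Riverside uncovered — not redundant.
Drop T4: Northside uncovered — not redundant.
Drop T5: Harbour, Southbank, Greenfield, Lakeshore uncovered — not redundant.
1 redundant: T1.

1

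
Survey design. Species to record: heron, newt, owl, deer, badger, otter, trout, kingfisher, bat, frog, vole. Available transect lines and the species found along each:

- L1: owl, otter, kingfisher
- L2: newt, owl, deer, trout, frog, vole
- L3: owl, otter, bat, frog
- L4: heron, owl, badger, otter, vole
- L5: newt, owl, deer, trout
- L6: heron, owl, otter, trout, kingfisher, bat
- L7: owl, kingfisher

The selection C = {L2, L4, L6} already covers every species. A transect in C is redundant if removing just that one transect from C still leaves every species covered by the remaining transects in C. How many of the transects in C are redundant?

Drop L2: newt, deer, frog uncovered — not redundant.
Drop L4: badger uncovered — not redundant.
Drop L6: kingfisher, bat uncovered — not redundant.
None of the transects in C is redundant.

0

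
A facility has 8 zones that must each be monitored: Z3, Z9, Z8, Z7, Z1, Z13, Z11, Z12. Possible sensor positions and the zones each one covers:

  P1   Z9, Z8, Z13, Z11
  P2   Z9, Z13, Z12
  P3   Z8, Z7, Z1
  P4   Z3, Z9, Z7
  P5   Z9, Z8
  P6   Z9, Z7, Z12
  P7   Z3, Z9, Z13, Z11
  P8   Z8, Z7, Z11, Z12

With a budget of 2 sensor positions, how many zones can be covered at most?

7

Choosing P3, P7 covers {Z3, Z9, Z8, Z7, Z1, Z13, Z11} — 7 zones.
No choice of 2 sensor positions does better; here Z12 is left uncovered.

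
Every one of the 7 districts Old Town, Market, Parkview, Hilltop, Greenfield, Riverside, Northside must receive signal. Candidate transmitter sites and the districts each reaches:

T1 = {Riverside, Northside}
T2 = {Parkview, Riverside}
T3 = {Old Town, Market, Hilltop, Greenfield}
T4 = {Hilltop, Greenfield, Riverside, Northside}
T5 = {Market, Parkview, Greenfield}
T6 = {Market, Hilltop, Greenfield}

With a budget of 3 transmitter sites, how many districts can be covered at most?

Choosing T1, T2, T3 covers {Old Town, Market, Parkview, Hilltop, Greenfield, Riverside, Northside} — 7 districts.
That is all 7 districts.

7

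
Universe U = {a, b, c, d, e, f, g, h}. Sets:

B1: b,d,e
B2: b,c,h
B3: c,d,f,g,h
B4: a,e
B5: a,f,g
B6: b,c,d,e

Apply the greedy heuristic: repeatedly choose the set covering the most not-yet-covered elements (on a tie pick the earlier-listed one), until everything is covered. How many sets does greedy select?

Pick 1: B3 covers 5 new elements (c, d, f, g, h).
Pick 2: B1 covers 2 new elements (b, e).
Pick 3: B4 covers 1 new elements (a).
Greedy uses 3 sets.

3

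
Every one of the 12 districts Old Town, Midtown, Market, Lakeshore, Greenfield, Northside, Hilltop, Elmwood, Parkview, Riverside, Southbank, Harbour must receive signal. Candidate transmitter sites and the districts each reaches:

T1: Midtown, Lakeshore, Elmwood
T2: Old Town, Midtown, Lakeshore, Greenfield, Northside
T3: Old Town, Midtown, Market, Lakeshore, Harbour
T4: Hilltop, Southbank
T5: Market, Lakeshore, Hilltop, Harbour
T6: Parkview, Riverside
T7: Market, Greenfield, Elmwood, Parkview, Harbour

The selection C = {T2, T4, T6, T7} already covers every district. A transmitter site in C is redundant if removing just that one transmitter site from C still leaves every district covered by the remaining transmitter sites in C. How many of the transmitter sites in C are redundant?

Drop T2: Old Town, Midtown, Lakeshore, Northside uncovered — not redundant.
Drop T4: Hilltop, Southbank uncovered — not redundant.
Drop T6: Riverside uncovered — not redundant.
Drop T7: Market, Elmwood, Harbour uncovered — not redundant.
None of the transmitter sites in C is redundant.

0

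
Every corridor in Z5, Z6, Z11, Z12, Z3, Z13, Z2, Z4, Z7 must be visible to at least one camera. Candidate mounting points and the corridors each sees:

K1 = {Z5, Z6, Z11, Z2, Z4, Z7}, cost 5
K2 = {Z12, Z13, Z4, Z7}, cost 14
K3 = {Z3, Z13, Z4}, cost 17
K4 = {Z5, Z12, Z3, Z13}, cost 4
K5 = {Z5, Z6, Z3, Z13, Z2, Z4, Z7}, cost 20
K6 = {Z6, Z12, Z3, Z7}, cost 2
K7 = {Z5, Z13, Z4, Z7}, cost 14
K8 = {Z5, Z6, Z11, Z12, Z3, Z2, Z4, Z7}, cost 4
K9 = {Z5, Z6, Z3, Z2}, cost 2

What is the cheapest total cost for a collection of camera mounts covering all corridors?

K4, K8 cover every corridor at cost 4 + 4 = 8.
Any cover uses at least 2 camera mounts; among all covering selections none totals below 8.
Greedy by coverage-per-cost would pick K6, K8, K4 for 10 — worse than the optimum 8.

8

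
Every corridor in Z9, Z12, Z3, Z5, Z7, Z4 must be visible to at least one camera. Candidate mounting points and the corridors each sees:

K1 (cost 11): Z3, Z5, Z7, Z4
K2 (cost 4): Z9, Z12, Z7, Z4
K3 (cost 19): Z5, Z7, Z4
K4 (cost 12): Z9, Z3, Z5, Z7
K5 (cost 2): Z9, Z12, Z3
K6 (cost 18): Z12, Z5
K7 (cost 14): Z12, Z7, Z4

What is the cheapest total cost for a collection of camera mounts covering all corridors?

13

K1, K5 cover every corridor at cost 11 + 2 = 13.
Any cover uses at least 2 camera mounts; among all covering selections none totals below 13.
Greedy by coverage-per-cost would pick K5, K2, K1 for 17 — worse than the optimum 13.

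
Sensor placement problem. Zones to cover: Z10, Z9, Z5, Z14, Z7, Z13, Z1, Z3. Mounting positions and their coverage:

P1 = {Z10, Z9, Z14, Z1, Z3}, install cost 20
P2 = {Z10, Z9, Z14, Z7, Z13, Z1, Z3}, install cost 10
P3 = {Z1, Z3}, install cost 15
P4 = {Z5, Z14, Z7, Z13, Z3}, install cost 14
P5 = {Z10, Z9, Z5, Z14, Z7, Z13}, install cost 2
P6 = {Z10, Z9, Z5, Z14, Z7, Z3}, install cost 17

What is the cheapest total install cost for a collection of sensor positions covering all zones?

P2, P5 cover every zone at install cost 10 + 2 = 12.
Any cover uses at least 2 sensor positions; among all covering selections none totals below 12.

12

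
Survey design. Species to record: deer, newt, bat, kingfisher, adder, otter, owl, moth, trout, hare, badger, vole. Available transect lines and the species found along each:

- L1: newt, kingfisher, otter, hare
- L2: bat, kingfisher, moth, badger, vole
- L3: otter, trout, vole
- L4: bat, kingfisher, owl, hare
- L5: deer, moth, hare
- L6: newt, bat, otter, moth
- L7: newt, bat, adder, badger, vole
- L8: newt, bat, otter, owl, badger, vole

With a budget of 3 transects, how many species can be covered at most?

Choosing L1, L5, L7 covers {deer, newt, bat, kingfisher, adder, otter, moth, hare, badger, vole} — 10 species.
No choice of 3 transects does better; here owl, trout are left uncovered.

10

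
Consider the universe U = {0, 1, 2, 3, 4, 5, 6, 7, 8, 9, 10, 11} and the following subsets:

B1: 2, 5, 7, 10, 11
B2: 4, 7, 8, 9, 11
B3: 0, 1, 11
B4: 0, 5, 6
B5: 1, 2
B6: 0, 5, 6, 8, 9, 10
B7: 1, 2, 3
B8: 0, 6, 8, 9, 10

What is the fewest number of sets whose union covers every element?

B2, B6, B7 together cover {0, 1, 2, 3, 4, 5, 6, 7, 8, 9, 10, 11} — every element.
No 2 of the 8 sets cover everything (all 28 pairs fall short), so 3 is minimum.
Greedy (largest uncovered first) would take B6, B1, B7, B2 — 4 sets — but 3 suffice.

3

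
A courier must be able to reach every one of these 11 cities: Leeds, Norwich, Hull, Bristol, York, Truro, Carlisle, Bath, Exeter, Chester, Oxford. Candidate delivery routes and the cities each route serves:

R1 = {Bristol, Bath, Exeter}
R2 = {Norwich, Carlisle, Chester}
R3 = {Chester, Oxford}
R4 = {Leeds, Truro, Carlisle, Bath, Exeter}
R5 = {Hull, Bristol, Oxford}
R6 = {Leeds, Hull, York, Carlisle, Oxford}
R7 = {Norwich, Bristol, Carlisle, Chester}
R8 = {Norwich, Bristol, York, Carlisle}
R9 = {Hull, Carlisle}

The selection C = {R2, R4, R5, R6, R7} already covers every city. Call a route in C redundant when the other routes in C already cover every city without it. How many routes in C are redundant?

Drop R2: the rest still cover every city — redundant.
Drop R4: Truro, Bath, Exeter uncovered — not redundant.
Drop R5: the rest still cover every city — redundant.
Drop R6: York uncovered — not redundant.
Drop R7: the rest still cover every city — redundant.
3 redundant: R2, R5, R7.

3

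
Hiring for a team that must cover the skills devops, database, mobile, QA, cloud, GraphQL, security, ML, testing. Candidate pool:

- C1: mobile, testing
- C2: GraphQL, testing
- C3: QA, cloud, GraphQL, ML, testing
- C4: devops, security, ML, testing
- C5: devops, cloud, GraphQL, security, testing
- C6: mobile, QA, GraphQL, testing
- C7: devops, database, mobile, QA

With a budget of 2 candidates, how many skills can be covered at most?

8

Choosing C3, C7 covers {devops, database, mobile, QA, cloud, GraphQL, ML, testing} — 8 skills.
No choice of 2 candidates does better; here security is left uncovered.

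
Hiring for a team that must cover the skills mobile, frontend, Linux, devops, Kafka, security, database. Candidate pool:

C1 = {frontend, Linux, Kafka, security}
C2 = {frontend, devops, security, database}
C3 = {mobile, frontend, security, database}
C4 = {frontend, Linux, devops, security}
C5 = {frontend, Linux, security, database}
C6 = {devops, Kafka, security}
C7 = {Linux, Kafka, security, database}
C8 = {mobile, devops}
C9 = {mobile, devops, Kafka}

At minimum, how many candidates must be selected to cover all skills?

C5, C9 together cover {mobile, frontend, Linux, devops, Kafka, security, database} — every skill.
No single candidate contains all 7 skills, so 2 is optimal.
Greedy (largest uncovered first) would take C1, C2, C3 — 3 candidates — but 2 suffice.

2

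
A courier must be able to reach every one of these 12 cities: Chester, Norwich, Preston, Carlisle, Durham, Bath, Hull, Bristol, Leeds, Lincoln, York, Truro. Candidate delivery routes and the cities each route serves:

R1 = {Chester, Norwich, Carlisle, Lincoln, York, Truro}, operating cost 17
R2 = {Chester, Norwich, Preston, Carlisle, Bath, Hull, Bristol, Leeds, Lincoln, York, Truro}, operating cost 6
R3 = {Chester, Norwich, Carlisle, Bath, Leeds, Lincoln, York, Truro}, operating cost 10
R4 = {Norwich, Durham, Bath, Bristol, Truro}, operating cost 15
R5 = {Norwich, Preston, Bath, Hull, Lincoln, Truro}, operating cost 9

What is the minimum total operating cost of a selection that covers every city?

R2, R4 cover every city at operating cost 6 + 15 = 21.
Any cover uses at least 2 routes; among all covering selections none totals below 21.

21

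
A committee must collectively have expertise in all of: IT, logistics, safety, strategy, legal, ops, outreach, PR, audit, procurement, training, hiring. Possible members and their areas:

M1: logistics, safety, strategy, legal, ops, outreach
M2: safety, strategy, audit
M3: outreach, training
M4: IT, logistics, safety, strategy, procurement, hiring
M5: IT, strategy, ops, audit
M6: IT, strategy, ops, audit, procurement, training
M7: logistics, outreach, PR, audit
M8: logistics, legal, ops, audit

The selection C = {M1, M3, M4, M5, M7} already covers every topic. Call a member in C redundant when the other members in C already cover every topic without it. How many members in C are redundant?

Drop M1: legal uncovered — not redundant.
Drop M3: training uncovered — not redundant.
Drop M4: procurement, hiring uncovered — not redundant.
Drop M5: the rest still cover every topic — redundant.
Drop M7: PR uncovered — not redundant.
1 redundant: M5.

1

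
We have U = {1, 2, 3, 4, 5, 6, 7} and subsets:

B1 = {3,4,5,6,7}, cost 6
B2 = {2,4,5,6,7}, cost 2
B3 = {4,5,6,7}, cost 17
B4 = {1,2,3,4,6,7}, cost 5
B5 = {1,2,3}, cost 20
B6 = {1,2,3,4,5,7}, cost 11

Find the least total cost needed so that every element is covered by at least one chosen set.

B2, B4 cover every element at cost 2 + 5 = 7.
Any cover uses at least 2 sets; among all covering selections none totals below 7.

7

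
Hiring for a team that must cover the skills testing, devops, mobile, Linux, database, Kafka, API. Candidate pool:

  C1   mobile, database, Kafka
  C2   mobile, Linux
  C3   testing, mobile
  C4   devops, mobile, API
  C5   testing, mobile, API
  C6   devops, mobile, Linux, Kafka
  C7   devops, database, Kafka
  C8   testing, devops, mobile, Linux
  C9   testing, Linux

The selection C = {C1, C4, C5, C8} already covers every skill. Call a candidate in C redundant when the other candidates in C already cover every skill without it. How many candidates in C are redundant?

Drop C1: database, Kafka uncovered — not redundant.
Drop C4: the rest still cover every skill — redundant.
Drop C5: the rest still cover every skill — redundant.
Drop C8: Linux uncovered — not redundant.
2 redundant: C4, C5.

2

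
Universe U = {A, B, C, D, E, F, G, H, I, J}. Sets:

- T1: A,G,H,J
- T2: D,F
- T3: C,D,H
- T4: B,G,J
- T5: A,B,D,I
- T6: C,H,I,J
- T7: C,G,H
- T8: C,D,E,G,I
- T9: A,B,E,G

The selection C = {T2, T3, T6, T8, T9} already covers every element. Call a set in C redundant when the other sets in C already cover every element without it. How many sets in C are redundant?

Drop T2: F uncovered — not redundant.
Drop T3: the rest still cover every element — redundant.
Drop T6: J uncovered — not redundant.
Drop T8: the rest still cover every element — redundant.
Drop T9: A, B uncovered — not redundant.
2 redundant: T3, T8.

2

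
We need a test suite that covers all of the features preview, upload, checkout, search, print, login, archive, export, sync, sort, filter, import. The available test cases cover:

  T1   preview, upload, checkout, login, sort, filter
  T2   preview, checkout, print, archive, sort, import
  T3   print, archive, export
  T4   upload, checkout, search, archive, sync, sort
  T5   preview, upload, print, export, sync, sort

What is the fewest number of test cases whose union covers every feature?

T1, T2, T3, T4 together cover {preview, upload, checkout, search, print, login, archive, export, sync, sort, filter, import} — every feature.
No 3 of the 5 test cases cover everything (all 10 triples fall short), so 4 is minimum.

4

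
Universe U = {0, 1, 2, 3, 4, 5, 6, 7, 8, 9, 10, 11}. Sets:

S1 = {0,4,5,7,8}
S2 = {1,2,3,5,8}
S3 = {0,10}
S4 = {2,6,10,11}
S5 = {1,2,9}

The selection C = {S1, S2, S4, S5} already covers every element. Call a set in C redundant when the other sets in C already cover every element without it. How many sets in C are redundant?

0

Drop S1: 0, 4, 7 uncovered — not redundant.
Drop S2: 3 uncovered — not redundant.
Drop S4: 6, 10, 11 uncovered — not redundant.
Drop S5: 9 uncovered — not redundant.
None of the sets in C is redundant.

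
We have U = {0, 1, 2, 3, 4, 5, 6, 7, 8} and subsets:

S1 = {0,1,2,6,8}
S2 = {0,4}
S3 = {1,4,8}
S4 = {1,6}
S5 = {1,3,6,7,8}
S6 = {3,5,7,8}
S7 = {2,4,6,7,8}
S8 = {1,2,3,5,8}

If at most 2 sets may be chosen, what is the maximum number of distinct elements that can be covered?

8

Choosing S1, S6 covers {0, 1, 2, 3, 5, 6, 7, 8} — 8 elements.
No choice of 2 sets does better; here 4 is left uncovered.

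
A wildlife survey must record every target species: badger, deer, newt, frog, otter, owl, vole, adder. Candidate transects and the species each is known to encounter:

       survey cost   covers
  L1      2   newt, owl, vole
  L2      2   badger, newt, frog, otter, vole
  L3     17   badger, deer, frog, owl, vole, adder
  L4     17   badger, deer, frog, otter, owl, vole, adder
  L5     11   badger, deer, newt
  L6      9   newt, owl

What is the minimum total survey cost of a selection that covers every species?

L1, L4 cover every species at survey cost 2 + 17 = 19.
Any cover uses at least 2 transects; among all covering selections none totals below 19.

19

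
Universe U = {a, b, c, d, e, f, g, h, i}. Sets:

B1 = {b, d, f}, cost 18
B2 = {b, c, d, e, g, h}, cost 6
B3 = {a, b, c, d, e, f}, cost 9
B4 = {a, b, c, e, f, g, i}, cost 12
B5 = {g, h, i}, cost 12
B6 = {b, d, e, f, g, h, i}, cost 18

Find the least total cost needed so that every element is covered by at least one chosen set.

B2, B4 cover every element at cost 6 + 12 = 18.
Any cover uses at least 2 sets; among all covering selections none totals below 18.

18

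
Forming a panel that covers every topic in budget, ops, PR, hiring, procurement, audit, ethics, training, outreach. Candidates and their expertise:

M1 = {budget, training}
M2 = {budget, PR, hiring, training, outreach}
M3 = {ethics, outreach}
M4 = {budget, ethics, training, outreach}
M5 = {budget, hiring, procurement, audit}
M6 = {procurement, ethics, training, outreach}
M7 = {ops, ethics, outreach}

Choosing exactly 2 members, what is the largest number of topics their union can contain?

7

Choosing M2, M5 covers {budget, PR, hiring, procurement, audit, training, outreach} — 7 topics.
No choice of 2 members does better; here ops, ethics are left uncovered.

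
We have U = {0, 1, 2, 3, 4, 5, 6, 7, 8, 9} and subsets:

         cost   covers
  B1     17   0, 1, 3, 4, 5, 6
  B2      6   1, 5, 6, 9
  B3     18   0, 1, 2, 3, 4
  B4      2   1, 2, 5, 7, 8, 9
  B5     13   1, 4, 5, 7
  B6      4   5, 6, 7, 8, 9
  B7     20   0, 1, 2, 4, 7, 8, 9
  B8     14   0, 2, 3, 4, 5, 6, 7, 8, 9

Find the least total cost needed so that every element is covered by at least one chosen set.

16

B4, B8 cover every element at cost 2 + 14 = 16.
Any cover uses at least 2 sets; among all covering selections none totals below 16.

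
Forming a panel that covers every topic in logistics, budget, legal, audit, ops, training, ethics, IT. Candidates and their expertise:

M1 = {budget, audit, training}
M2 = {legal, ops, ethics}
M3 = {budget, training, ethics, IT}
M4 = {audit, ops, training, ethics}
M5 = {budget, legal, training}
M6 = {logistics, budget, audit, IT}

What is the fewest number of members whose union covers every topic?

3

M1, M2, M6 together cover {logistics, budget, legal, audit, ops, training, ethics, IT} — every topic.
No 2 of the 6 members cover everything (all 15 pairs fall short), so 3 is minimum.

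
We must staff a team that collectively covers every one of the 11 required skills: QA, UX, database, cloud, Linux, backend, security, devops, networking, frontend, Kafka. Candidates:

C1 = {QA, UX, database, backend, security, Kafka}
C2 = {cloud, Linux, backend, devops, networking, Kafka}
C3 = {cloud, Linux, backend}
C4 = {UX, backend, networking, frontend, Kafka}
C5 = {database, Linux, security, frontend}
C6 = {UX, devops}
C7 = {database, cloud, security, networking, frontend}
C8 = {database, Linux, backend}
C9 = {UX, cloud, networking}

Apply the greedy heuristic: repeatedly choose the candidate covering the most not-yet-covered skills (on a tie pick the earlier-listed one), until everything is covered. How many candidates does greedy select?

3

Pick 1: C1 covers 6 new skills (QA, UX, database, backend, security, Kafka).
Pick 2: C2 covers 4 new skills (cloud, Linux, devops, networking).
Pick 3: C4 covers 1 new skills (frontend).
Greedy uses 3 candidates.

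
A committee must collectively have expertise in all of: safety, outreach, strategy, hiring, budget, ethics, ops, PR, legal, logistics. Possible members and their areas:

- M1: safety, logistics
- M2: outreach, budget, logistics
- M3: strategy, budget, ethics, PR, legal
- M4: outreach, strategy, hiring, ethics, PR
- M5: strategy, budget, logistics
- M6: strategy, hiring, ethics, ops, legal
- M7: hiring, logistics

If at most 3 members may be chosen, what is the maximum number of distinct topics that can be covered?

9

Choosing M1, M2, M6 covers {safety, outreach, strategy, hiring, budget, ethics, ops, legal, logistics} — 9 topics.
No choice of 3 members does better; here PR is left uncovered.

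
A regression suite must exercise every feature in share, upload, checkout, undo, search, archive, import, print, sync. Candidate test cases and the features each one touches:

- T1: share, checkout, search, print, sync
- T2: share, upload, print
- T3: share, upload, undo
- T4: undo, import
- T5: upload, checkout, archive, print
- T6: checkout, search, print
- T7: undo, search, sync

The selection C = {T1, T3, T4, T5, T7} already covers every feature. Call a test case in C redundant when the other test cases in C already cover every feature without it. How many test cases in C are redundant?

3

Drop T1: the rest still cover every feature — redundant.
Drop T3: the rest still cover every feature — redundant.
Drop T4: import uncovered — not redundant.
Drop T5: archive uncovered — not redundant.
Drop T7: the rest still cover every feature — redundant.
3 redundant: T1, T3, T7.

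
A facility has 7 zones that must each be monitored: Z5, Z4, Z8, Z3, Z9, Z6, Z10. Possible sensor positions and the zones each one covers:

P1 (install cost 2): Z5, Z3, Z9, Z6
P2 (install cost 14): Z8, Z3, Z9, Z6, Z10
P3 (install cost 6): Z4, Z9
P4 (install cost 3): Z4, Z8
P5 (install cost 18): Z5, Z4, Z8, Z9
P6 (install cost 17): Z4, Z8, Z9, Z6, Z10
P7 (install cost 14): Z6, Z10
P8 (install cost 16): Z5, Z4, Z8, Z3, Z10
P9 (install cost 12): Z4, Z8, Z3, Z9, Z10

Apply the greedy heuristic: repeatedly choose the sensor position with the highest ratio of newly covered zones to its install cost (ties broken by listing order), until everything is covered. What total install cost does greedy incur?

Pick 1: P1 adds 4 new (Z5, Z3, Z9, Z6) at install cost 2 (ratio 4/2).
Pick 2: P4 adds 2 new (Z4, Z8) at install cost 3 (ratio 2/3).
Pick 3: P9 adds 1 new (Z10) at install cost 12 (ratio 1/12).
Greedy total install cost: 2 + 3 + 12 = 17. (The true optimum is 14, so greedy overshoots here.)

17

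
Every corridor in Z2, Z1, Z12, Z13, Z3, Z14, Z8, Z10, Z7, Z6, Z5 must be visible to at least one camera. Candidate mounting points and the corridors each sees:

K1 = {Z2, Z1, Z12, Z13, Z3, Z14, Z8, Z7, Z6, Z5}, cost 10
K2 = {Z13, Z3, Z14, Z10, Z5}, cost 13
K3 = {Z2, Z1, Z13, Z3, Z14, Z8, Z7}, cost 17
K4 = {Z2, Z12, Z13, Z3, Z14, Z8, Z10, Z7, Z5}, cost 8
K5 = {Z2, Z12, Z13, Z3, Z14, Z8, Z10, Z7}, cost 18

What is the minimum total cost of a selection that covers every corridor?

18

K1, K4 cover every corridor at cost 10 + 8 = 18.
Any cover uses at least 2 camera mounts; among all covering selections none totals below 18.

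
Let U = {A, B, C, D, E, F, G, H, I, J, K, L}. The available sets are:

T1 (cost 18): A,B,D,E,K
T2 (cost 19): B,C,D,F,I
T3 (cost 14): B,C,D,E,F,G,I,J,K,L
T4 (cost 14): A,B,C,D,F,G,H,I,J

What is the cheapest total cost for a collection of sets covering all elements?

T3, T4 cover every element at cost 14 + 14 = 28.
Any cover uses at least 2 sets; among all covering selections none totals below 28.

28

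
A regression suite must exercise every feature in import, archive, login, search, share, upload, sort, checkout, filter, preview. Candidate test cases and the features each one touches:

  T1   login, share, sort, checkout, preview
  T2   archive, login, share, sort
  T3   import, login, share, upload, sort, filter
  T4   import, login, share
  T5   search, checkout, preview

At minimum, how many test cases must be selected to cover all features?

T2, T3, T5 together cover {import, archive, login, search, share, upload, sort, checkout, filter, preview} — every feature.
No 2 of the 5 test cases cover everything (all 10 pairs fall short), so 3 is minimum.

3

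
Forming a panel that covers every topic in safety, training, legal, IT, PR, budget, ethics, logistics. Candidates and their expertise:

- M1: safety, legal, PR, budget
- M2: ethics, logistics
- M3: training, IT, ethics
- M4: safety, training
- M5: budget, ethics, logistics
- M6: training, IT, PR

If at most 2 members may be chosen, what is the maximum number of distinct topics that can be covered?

Choosing M1, M3 covers {safety, training, legal, IT, PR, budget, ethics} — 7 topics.
No choice of 2 members does better; here logistics is left uncovered.

7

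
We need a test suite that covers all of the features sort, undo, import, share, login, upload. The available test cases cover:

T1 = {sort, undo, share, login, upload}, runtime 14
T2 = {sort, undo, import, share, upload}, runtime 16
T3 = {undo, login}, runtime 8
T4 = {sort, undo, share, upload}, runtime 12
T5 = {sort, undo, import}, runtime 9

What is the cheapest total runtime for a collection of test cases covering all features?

23

T1, T5 cover every feature at runtime 14 + 9 = 23.
Any cover uses at least 2 test cases; among all covering selections none totals below 23.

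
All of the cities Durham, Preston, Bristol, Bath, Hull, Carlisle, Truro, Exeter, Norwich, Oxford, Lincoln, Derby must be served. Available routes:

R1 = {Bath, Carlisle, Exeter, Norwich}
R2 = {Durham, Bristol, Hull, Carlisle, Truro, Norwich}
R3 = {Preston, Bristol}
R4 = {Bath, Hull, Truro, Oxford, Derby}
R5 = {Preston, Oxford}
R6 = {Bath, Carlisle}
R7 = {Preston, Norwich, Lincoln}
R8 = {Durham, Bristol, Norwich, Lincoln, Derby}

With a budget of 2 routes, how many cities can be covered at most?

Choosing R2, R4 covers {Durham, Bristol, Bath, Hull, Carlisle, Truro, Norwich, Oxford, Derby} — 9 cities.
No choice of 2 routes does better; here Preston, Exeter, Lincoln are left uncovered.

9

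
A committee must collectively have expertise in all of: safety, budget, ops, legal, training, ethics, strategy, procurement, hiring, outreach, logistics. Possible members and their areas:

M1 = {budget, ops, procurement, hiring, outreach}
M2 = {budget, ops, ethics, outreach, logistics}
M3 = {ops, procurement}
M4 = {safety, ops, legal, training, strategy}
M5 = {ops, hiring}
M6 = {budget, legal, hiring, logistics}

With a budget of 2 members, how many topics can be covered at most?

9

Choosing M1, M4 covers {safety, budget, ops, legal, training, strategy, procurement, hiring, outreach} — 9 topics.
No choice of 2 members does better; here ethics, logistics are left uncovered.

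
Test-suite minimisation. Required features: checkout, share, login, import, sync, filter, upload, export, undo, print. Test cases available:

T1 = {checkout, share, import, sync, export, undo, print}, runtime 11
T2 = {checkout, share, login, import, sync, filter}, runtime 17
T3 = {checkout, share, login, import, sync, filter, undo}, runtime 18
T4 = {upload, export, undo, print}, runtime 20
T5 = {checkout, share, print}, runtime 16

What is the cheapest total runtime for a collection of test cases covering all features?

37

T2, T4 cover every feature at runtime 17 + 20 = 37.
Any cover uses at least 2 test cases; among all covering selections none totals below 37.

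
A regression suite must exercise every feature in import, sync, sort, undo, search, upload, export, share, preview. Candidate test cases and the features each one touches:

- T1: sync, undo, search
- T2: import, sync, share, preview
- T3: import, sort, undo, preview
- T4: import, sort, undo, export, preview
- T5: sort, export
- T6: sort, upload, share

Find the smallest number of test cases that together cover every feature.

3

T1, T4, T6 together cover {import, sync, sort, undo, search, upload, export, share, preview} — every feature.
No 2 of the 6 test cases cover everything (all 15 pairs fall short), so 3 is minimum.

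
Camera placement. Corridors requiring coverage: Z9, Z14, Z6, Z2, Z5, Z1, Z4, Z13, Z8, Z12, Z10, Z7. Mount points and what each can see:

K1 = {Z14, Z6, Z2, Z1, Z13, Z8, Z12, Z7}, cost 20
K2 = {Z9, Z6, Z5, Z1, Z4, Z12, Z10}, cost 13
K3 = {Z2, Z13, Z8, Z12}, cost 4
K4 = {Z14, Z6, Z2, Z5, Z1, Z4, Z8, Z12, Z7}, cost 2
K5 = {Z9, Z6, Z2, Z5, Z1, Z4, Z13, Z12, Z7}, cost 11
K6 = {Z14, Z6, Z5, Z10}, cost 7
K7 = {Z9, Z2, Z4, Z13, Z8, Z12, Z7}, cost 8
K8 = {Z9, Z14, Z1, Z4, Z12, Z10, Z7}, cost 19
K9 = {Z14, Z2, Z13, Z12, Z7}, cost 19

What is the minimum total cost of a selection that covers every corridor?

K4, K6, K7 cover every corridor at cost 2 + 7 + 8 = 17.
Any cover uses at least 2 camera mounts; among all covering selections none totals below 17.
Greedy by coverage-per-cost would pick K4, K3, K2 for 19 — worse than the optimum 17.

17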